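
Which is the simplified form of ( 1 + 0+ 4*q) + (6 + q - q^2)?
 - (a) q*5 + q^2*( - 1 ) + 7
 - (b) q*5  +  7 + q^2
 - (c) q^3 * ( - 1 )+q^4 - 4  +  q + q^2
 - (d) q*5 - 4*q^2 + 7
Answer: a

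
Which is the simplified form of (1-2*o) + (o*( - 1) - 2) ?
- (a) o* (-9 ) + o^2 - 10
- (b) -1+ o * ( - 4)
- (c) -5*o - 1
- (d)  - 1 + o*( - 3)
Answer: d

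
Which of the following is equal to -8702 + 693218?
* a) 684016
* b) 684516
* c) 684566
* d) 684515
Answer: b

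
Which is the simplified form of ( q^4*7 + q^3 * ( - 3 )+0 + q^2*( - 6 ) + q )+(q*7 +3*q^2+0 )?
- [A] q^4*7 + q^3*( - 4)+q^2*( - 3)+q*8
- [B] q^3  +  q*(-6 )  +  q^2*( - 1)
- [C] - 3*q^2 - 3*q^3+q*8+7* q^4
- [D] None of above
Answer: C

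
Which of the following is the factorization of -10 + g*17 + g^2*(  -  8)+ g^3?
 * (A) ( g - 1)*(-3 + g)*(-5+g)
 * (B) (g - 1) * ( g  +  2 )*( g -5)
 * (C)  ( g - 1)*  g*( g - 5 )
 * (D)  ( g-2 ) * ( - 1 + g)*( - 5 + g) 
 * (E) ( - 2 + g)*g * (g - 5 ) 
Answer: D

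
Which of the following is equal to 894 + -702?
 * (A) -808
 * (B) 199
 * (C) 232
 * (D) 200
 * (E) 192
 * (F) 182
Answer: E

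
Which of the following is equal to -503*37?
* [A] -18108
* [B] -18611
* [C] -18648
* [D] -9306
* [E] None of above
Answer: B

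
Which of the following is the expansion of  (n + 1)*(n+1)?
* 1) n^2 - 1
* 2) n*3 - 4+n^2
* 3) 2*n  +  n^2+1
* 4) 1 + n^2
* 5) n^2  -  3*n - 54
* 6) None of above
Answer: 3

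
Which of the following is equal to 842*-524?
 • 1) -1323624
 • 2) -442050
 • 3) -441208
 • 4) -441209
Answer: 3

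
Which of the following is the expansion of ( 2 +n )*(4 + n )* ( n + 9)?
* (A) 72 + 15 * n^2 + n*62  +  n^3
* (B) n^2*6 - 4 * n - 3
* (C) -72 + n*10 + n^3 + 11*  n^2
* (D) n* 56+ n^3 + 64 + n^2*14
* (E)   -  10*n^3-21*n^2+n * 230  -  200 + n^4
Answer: A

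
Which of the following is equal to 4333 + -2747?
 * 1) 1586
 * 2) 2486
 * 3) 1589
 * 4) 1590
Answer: 1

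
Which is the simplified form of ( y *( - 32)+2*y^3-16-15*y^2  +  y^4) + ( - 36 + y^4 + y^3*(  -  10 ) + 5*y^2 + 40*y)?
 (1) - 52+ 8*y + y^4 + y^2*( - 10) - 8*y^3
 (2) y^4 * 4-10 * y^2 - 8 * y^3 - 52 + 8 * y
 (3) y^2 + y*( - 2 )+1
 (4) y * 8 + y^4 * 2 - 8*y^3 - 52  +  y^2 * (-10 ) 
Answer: 4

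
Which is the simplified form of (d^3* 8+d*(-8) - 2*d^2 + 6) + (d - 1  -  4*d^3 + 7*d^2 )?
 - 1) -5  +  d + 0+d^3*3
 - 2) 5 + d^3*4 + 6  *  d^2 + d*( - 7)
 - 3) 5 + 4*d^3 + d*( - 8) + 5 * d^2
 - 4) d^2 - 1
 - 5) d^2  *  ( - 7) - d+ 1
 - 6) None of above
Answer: 6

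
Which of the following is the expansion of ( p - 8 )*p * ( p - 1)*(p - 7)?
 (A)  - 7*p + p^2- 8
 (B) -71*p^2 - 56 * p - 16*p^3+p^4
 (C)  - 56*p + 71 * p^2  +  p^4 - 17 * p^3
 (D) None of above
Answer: D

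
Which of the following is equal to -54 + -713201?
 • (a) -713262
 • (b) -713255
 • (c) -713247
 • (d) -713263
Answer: b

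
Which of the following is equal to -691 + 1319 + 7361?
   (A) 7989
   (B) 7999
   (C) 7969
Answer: A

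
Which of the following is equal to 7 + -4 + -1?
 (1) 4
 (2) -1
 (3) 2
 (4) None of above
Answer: 3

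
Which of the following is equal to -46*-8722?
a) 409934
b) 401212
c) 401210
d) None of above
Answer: b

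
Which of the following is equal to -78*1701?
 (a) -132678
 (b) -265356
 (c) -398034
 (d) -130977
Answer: a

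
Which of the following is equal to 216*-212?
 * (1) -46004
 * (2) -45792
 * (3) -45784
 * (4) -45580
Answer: 2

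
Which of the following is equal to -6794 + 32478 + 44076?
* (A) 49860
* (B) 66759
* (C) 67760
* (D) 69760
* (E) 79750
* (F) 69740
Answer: D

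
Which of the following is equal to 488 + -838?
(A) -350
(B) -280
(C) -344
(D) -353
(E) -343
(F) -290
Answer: A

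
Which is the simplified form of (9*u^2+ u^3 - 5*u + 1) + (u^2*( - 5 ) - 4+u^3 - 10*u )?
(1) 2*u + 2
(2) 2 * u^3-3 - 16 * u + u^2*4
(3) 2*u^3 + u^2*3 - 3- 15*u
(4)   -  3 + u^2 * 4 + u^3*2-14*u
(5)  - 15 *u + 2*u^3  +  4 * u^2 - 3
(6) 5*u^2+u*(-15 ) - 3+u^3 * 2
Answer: 5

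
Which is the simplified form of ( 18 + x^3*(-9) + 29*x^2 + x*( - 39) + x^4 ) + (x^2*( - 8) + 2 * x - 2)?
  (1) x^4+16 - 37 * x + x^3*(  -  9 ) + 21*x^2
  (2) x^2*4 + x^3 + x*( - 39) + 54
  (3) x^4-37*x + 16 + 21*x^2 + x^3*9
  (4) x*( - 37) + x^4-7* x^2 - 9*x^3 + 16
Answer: 1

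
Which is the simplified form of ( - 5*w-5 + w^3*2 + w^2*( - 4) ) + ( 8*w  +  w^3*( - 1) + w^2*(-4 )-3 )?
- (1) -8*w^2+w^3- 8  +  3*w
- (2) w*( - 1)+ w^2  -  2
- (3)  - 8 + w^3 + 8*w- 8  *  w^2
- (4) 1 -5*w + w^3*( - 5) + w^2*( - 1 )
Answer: 1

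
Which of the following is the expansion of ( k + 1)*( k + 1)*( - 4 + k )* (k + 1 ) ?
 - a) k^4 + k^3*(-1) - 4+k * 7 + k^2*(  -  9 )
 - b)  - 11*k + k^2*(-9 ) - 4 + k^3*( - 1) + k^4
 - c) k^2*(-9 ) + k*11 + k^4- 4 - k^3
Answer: b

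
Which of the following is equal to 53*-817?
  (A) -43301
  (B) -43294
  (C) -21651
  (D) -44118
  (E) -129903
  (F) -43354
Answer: A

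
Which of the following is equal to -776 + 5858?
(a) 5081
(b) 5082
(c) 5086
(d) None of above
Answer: b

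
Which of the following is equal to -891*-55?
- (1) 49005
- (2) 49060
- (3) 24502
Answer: 1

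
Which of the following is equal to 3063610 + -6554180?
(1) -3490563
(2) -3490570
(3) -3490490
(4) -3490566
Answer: 2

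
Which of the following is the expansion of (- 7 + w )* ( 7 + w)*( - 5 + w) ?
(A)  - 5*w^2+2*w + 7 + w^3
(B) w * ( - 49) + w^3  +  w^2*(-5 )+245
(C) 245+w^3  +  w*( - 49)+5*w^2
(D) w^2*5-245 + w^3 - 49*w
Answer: B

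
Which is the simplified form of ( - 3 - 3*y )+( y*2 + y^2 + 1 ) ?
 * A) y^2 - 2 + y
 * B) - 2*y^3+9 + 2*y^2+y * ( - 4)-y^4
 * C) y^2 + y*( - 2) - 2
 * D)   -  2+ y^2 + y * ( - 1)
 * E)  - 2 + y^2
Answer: D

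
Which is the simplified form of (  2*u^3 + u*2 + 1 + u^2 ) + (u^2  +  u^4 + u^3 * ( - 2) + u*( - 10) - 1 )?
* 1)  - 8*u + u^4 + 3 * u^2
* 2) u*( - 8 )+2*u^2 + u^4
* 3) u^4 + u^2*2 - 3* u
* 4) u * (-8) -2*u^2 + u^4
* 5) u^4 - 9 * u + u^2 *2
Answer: 2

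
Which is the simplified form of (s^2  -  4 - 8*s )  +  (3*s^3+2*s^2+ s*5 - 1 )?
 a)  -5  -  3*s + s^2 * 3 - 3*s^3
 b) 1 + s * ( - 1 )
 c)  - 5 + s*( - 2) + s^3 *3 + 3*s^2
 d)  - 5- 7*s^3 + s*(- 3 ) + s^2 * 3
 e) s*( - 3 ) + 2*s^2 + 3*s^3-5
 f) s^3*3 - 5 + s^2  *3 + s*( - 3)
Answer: f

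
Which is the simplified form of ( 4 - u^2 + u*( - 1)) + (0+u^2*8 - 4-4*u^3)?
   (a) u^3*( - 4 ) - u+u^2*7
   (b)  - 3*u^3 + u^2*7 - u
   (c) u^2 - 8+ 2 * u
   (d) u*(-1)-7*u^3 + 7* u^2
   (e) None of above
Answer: a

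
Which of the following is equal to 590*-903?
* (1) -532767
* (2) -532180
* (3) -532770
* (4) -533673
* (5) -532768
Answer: 3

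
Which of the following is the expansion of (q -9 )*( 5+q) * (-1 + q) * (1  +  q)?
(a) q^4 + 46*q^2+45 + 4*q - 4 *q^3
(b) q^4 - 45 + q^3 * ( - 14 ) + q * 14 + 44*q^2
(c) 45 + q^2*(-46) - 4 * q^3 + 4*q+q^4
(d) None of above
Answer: c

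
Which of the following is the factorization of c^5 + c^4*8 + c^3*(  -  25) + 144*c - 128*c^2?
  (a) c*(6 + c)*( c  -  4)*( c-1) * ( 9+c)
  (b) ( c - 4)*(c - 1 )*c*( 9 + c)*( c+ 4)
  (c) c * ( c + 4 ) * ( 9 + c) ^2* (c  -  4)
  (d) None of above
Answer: b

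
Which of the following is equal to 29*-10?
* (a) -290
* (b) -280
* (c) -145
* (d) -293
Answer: a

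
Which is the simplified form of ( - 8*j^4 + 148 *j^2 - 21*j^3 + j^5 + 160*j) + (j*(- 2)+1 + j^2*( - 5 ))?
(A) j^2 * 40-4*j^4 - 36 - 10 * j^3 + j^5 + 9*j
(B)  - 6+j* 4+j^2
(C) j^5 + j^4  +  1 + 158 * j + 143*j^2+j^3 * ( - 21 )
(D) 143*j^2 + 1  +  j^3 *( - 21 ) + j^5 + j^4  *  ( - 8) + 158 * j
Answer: D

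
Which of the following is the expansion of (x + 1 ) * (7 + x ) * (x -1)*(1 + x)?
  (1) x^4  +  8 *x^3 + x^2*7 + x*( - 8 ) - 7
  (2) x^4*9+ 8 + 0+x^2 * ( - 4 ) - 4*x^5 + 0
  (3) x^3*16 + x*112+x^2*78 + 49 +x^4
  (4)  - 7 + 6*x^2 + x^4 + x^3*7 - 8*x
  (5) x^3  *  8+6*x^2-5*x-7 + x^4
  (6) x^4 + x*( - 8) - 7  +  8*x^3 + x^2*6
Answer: 6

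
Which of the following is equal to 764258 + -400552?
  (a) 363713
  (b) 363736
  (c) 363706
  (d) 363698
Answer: c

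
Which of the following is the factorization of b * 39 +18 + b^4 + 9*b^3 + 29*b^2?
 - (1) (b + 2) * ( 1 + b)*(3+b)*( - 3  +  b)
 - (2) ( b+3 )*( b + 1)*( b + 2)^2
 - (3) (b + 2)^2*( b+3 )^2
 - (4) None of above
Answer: 4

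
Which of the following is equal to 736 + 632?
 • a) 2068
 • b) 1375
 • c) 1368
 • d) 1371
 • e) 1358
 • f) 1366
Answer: c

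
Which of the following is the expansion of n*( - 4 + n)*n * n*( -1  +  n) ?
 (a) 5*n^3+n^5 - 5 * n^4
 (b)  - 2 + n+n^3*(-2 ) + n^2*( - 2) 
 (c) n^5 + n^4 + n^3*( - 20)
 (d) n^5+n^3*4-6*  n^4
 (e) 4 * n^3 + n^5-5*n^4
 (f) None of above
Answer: e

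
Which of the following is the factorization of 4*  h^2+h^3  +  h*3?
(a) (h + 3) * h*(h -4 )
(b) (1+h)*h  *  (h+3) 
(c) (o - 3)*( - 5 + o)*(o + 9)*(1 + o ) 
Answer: b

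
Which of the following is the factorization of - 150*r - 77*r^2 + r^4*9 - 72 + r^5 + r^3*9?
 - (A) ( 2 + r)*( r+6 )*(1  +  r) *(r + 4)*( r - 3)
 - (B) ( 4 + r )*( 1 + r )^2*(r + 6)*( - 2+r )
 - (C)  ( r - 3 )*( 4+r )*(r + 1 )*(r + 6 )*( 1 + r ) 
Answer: C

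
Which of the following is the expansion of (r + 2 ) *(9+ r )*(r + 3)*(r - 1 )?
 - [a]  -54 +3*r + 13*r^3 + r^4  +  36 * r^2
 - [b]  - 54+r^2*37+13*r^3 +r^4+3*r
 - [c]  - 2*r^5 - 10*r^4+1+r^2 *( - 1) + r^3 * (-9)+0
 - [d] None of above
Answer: b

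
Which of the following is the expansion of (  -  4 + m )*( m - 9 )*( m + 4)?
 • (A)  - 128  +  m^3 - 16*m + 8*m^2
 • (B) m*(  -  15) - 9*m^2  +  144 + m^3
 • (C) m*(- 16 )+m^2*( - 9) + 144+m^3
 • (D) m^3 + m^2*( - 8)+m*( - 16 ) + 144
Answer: C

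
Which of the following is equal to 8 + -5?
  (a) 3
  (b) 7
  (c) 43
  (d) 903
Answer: a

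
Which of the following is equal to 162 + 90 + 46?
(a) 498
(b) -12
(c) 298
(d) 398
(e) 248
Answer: c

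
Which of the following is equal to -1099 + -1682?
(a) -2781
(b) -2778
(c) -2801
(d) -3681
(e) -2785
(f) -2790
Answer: a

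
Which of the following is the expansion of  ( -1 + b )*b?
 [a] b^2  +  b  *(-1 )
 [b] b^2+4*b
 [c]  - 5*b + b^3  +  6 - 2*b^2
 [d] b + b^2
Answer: a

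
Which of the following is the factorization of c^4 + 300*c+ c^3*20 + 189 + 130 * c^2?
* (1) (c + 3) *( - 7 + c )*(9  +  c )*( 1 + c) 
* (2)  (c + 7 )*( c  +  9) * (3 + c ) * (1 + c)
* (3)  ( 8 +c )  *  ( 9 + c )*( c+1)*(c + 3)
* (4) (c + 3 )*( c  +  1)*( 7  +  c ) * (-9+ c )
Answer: 2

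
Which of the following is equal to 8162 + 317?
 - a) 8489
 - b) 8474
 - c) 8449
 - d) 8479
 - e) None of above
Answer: d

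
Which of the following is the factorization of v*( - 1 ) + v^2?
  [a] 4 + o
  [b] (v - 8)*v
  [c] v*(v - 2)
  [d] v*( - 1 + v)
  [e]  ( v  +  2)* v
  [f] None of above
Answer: d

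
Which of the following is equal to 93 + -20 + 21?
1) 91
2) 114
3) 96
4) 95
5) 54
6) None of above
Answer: 6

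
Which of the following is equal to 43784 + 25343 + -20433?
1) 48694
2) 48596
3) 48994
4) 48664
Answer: 1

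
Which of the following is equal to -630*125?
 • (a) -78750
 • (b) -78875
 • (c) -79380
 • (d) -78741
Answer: a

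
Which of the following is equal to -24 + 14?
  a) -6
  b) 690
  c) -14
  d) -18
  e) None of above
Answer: e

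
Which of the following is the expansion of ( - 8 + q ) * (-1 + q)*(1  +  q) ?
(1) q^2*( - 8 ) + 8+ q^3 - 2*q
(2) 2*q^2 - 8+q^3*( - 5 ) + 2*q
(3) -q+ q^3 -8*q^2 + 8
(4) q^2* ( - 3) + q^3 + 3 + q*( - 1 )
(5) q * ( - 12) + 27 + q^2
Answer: 3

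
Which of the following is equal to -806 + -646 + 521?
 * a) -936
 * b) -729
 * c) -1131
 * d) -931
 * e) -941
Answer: d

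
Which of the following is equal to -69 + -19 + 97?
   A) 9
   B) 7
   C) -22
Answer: A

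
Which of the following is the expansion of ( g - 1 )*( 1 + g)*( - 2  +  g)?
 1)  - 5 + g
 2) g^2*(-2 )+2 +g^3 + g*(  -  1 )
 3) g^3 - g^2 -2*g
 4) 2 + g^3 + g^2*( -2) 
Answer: 2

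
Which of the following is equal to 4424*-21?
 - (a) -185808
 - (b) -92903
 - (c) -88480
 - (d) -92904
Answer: d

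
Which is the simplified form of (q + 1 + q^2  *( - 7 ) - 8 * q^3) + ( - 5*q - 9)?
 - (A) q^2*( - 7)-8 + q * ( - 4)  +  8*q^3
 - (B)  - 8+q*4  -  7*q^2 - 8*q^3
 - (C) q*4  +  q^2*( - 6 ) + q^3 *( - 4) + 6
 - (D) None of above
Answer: D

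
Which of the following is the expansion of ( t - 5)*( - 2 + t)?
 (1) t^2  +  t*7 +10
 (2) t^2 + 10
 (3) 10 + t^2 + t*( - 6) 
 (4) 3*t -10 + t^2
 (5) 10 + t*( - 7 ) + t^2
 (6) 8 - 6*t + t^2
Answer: 5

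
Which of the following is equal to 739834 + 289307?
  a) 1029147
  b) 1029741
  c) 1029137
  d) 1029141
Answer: d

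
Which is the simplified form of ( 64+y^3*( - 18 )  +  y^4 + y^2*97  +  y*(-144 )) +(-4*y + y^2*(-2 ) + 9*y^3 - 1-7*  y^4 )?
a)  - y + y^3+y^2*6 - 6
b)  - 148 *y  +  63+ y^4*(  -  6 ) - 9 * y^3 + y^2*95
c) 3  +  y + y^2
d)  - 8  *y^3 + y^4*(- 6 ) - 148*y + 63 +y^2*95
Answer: b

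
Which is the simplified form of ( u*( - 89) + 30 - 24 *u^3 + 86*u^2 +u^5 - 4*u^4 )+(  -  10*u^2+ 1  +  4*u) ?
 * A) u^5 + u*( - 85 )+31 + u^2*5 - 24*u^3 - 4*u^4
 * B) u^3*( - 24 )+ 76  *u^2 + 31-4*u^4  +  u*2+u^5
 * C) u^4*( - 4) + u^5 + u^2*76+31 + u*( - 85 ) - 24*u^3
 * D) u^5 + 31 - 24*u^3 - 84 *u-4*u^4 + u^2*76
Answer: C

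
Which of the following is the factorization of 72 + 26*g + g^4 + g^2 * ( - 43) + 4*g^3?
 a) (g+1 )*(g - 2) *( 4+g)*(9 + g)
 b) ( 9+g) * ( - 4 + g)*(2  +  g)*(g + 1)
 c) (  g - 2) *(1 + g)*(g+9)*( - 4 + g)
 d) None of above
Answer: c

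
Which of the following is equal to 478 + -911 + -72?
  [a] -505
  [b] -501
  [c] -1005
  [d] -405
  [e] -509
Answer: a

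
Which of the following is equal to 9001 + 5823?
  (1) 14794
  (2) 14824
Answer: 2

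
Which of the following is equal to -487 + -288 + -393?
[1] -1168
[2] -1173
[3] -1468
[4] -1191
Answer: 1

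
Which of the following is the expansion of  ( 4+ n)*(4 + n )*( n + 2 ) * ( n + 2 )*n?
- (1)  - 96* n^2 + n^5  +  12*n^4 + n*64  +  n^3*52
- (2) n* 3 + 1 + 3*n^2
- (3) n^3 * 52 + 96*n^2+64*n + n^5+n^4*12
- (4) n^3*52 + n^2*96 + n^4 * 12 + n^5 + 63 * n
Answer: 3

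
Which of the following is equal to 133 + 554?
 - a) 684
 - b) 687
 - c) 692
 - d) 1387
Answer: b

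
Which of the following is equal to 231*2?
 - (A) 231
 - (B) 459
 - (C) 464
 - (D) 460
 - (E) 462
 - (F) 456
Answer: E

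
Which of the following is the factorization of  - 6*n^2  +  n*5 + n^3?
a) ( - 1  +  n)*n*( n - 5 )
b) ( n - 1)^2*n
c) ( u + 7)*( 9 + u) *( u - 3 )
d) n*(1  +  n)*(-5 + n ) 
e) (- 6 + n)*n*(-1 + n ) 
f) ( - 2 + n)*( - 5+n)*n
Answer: a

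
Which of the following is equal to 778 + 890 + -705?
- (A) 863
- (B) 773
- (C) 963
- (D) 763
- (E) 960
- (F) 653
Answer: C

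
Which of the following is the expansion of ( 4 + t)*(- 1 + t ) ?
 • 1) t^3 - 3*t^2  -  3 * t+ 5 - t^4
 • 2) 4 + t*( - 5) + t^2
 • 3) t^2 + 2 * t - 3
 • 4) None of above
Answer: 4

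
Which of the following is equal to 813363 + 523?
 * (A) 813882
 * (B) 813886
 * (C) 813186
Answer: B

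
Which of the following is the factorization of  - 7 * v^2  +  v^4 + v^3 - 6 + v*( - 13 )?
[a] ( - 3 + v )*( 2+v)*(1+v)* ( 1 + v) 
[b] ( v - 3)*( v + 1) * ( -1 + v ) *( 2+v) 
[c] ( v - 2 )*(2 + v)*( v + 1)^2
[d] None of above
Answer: a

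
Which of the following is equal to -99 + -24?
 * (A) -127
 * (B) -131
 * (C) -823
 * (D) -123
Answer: D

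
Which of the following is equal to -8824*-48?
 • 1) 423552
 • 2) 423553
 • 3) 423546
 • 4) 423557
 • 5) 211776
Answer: 1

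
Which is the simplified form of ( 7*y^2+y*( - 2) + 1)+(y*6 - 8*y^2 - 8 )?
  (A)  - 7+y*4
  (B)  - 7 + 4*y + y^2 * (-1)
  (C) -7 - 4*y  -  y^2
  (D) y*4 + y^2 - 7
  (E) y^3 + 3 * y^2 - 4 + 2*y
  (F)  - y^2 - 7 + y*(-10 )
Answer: B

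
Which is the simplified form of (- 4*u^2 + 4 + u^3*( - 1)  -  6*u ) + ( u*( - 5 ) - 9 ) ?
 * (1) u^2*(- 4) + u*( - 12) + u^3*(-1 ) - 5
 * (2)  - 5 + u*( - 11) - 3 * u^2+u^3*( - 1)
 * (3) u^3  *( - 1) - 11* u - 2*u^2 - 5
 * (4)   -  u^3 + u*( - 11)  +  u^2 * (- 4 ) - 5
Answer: 4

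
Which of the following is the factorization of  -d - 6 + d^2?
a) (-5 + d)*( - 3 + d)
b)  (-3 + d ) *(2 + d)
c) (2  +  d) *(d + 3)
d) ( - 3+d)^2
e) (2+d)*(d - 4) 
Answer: b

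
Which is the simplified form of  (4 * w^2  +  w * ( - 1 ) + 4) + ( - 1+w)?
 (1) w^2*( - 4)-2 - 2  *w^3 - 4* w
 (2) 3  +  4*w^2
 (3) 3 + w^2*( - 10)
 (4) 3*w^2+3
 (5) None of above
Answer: 2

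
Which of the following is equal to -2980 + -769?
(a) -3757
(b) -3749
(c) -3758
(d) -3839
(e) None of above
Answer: b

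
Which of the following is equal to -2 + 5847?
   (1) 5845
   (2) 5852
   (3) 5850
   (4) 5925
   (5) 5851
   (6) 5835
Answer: 1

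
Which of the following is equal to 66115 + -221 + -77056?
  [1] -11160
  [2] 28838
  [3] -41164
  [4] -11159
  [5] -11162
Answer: 5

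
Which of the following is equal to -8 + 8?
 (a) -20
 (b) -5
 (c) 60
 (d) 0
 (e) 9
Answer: d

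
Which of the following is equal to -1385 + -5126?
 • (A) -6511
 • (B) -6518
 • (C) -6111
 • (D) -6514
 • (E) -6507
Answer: A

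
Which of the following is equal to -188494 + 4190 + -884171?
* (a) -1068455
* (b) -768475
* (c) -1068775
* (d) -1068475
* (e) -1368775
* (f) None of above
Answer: d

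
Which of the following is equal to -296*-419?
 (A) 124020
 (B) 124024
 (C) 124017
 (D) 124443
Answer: B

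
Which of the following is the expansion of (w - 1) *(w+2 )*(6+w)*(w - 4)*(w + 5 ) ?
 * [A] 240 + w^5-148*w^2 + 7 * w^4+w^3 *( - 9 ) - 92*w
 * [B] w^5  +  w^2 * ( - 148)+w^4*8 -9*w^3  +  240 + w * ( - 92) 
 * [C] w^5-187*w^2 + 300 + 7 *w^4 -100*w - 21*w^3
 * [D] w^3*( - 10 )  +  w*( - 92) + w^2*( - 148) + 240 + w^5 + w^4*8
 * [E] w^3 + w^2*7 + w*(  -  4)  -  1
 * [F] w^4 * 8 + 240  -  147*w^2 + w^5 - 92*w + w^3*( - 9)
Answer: B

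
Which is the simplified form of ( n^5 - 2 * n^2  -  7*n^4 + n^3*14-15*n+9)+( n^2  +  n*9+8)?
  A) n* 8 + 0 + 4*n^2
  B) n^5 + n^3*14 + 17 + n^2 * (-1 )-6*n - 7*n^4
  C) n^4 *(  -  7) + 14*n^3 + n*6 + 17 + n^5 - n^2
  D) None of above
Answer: B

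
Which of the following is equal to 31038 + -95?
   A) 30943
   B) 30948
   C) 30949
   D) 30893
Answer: A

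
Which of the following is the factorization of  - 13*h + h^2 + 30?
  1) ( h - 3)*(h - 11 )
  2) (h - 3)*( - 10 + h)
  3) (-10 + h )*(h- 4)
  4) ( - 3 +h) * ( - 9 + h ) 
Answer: 2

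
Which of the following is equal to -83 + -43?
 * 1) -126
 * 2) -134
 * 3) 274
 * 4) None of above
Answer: 1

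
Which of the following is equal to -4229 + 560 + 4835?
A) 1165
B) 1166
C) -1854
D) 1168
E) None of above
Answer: B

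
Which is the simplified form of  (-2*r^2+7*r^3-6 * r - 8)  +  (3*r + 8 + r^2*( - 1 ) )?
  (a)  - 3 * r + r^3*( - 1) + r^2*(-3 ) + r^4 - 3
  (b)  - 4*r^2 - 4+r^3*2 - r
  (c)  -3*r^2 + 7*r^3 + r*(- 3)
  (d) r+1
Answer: c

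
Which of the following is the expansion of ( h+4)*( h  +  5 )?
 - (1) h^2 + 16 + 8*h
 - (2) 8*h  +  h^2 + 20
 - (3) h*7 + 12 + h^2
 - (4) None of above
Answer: 4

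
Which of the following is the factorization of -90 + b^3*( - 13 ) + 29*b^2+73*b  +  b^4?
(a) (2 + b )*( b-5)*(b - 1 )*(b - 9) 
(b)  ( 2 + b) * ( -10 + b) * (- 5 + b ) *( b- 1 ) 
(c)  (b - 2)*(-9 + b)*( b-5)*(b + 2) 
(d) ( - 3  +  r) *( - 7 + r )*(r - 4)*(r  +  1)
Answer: a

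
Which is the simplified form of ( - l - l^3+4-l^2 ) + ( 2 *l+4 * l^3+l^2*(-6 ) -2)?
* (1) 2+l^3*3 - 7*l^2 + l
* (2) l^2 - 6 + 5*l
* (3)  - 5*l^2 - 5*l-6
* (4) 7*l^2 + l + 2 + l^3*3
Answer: 1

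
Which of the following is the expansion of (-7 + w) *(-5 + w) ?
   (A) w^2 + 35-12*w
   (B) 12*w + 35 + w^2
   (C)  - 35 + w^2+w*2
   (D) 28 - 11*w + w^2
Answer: A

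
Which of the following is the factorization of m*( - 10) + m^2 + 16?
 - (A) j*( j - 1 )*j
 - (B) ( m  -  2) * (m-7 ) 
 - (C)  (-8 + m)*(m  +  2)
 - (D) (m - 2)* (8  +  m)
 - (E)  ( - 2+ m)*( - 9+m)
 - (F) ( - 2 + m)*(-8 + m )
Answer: F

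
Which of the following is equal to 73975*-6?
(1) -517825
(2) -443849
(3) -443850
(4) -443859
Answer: 3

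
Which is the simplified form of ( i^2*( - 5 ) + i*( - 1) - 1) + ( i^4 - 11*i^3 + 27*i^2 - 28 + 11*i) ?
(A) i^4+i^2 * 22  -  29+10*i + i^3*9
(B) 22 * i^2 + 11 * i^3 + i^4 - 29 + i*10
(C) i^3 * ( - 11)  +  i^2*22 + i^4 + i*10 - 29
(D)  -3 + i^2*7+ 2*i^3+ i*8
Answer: C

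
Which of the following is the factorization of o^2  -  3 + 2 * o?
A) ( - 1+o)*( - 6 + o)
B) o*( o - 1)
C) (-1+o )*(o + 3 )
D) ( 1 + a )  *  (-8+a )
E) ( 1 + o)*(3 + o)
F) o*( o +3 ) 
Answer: C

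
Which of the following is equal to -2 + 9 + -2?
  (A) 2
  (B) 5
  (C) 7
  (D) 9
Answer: B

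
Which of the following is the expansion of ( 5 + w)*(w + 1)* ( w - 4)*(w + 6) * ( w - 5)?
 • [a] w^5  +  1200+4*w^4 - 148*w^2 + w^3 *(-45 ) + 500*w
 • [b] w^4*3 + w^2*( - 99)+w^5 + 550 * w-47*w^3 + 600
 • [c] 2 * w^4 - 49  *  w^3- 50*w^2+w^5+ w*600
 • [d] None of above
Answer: b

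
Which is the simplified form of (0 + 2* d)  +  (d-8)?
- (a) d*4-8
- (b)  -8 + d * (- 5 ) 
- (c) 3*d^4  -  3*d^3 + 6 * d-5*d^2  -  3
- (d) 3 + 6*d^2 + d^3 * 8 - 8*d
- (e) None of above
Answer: e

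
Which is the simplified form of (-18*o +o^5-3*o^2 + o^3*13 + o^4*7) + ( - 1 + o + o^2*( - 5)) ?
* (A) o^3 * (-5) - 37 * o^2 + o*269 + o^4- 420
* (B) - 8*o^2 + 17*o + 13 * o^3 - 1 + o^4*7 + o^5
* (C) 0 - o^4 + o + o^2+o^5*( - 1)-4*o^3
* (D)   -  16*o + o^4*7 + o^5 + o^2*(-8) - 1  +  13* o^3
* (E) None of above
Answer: E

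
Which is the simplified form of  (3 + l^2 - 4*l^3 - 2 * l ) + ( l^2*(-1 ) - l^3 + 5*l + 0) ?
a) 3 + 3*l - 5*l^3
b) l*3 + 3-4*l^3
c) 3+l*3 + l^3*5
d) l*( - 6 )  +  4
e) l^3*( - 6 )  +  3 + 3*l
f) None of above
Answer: a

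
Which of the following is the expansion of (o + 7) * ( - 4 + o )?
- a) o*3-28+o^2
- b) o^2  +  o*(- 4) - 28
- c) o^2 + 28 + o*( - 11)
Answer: a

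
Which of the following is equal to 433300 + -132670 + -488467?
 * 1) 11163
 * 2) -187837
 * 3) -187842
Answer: 2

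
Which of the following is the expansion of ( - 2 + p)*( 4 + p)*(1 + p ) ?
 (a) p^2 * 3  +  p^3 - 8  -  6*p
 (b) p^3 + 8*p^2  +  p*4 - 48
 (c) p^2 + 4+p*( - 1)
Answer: a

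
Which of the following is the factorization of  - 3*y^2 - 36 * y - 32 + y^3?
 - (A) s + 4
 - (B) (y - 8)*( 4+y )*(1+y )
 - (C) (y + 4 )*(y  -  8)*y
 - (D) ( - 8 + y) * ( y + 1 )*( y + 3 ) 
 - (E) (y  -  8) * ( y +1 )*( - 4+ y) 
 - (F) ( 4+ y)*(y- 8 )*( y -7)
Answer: B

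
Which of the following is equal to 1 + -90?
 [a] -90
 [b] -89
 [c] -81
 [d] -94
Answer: b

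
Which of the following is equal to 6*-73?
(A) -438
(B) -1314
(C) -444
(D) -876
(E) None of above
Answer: A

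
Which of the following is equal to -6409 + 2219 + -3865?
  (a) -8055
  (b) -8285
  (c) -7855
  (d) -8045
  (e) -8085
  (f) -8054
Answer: a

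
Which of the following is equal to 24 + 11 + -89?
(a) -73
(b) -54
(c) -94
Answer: b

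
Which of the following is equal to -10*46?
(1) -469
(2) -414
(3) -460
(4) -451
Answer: 3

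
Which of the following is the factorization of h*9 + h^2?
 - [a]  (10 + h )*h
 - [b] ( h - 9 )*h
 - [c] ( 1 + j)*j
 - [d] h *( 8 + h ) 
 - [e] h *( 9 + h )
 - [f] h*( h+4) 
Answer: e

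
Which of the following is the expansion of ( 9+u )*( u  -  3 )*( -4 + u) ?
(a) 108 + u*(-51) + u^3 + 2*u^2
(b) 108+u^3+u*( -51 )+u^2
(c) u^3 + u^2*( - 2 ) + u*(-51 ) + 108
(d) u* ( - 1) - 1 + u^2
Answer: a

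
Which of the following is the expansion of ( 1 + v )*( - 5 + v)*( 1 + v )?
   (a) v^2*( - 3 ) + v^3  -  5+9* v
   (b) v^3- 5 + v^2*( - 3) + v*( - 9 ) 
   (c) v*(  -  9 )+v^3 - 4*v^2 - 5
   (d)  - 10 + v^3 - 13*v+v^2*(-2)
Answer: b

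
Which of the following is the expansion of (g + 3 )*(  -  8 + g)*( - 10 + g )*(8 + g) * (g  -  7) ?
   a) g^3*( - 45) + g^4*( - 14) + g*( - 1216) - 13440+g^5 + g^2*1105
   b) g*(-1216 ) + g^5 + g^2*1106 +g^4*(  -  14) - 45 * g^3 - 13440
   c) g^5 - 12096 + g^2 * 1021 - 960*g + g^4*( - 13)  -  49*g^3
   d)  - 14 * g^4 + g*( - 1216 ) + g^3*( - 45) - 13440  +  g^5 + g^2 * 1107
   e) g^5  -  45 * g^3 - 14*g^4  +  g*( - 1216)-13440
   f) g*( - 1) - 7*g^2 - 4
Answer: b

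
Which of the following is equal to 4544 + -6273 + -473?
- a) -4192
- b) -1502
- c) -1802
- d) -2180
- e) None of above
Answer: e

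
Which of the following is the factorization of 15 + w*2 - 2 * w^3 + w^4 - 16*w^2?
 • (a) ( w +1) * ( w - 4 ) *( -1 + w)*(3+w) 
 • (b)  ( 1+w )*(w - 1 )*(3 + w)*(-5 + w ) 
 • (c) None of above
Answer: b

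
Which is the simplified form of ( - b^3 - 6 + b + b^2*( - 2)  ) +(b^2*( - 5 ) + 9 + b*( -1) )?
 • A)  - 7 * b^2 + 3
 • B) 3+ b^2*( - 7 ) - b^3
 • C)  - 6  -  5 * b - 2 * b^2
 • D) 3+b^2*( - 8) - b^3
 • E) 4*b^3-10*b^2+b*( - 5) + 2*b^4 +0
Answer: B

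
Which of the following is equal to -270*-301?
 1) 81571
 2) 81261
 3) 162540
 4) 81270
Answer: 4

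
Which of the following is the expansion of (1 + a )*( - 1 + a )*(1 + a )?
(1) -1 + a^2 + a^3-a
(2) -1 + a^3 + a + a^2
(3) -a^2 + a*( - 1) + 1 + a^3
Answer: 1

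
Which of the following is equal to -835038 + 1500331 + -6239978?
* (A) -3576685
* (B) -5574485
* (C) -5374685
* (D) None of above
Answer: D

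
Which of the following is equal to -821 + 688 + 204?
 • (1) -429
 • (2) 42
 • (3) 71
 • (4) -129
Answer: 3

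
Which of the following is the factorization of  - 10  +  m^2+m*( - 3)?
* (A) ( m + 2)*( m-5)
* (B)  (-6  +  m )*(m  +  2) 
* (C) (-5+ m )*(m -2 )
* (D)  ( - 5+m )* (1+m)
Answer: A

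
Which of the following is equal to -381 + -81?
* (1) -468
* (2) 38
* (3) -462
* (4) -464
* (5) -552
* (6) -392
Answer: 3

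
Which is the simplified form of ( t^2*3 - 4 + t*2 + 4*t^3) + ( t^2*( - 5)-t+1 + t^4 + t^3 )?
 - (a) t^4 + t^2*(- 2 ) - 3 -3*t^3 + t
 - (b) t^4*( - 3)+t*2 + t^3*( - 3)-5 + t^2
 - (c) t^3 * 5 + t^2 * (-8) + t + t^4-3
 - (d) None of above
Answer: d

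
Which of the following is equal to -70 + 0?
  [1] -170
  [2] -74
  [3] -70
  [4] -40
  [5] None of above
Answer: 3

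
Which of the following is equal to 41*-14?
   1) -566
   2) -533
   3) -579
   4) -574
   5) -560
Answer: 4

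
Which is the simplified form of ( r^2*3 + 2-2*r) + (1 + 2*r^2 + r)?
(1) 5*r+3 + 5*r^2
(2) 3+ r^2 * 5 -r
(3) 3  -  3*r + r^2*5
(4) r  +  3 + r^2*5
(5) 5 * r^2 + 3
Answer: 2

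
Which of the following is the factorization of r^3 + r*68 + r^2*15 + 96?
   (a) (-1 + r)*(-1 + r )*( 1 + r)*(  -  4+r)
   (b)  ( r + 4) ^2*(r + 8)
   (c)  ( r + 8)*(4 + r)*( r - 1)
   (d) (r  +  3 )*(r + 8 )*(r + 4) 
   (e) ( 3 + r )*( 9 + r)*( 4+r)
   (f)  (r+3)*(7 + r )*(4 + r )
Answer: d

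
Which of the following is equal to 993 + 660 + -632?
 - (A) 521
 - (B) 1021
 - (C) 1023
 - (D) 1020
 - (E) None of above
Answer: B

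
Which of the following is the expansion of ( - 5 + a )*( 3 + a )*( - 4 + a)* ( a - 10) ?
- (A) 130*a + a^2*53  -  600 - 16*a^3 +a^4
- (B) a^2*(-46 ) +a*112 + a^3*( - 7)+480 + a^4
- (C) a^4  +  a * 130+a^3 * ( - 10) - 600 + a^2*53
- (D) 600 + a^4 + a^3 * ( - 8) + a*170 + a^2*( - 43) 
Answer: A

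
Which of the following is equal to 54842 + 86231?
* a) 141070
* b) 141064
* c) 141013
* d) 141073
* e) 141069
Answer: d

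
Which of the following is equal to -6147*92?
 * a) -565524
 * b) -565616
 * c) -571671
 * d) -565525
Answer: a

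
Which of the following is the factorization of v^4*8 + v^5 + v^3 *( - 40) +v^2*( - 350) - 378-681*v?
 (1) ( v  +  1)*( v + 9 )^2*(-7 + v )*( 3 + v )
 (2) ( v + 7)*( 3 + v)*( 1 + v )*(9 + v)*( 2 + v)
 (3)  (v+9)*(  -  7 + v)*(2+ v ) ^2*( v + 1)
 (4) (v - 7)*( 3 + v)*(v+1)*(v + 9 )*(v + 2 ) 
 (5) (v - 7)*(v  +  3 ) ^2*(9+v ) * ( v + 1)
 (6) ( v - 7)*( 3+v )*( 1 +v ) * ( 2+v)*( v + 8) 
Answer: 4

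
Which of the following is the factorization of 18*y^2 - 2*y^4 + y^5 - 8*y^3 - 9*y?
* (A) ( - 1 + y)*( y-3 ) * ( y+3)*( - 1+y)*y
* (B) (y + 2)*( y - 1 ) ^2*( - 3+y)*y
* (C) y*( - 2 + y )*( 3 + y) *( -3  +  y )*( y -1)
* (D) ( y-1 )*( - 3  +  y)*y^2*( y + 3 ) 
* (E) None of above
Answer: A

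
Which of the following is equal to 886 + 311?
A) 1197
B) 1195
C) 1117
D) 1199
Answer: A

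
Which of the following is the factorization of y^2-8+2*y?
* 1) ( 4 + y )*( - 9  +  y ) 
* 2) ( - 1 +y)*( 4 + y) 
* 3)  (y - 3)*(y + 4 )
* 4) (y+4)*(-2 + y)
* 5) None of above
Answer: 4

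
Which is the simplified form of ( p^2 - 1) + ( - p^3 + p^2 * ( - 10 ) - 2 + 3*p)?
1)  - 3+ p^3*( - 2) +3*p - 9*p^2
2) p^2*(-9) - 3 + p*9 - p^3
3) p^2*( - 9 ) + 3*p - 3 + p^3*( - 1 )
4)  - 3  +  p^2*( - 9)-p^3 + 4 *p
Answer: 3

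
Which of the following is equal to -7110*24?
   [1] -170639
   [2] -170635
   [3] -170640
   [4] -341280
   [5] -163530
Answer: 3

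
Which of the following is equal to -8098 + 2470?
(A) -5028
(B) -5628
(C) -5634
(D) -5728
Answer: B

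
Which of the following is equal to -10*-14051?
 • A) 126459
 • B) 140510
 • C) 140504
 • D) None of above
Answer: B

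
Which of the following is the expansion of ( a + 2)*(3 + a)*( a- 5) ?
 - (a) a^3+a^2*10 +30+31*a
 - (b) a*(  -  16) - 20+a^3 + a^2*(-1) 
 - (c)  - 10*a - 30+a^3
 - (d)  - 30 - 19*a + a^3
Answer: d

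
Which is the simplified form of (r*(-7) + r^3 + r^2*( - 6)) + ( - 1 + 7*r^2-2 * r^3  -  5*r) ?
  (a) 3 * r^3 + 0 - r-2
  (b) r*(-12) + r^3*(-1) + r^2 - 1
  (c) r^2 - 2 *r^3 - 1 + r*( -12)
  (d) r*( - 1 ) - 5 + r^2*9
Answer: b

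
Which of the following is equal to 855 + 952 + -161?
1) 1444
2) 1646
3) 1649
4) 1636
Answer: 2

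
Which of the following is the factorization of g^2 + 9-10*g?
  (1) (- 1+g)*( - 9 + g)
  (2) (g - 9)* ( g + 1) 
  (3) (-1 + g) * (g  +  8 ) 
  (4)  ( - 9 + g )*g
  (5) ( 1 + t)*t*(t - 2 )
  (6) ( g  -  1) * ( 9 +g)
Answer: 1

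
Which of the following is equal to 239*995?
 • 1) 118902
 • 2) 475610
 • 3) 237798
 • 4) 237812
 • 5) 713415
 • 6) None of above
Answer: 6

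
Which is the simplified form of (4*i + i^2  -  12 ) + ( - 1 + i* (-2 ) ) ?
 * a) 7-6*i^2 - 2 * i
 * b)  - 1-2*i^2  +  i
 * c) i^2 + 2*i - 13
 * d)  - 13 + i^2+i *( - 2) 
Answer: c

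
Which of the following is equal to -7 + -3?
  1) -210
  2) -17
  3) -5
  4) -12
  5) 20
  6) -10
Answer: 6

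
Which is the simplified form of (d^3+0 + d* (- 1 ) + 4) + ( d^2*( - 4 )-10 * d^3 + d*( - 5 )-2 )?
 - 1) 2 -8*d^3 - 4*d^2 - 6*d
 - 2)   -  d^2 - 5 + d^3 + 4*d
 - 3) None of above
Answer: 3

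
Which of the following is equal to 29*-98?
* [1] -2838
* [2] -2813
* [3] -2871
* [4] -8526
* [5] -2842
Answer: 5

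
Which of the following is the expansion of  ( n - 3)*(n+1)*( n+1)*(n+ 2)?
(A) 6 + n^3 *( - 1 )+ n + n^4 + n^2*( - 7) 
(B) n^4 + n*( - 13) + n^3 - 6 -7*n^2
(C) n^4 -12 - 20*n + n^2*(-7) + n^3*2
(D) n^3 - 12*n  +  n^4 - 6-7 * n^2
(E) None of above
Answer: B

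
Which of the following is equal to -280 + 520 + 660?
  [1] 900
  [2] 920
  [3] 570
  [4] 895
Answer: 1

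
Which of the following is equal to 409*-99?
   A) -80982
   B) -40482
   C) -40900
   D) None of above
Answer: D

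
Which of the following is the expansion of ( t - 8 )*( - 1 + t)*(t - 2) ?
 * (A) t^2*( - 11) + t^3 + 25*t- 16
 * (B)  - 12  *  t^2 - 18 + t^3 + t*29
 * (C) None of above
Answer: C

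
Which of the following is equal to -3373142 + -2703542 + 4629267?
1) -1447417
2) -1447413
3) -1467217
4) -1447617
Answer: 1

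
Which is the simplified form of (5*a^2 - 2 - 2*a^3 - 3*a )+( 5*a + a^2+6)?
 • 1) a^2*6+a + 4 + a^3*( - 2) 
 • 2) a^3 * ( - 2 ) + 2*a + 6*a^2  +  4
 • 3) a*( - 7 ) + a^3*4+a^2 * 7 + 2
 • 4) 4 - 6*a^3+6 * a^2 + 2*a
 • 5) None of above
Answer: 2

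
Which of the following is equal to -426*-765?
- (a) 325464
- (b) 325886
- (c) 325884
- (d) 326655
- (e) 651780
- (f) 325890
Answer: f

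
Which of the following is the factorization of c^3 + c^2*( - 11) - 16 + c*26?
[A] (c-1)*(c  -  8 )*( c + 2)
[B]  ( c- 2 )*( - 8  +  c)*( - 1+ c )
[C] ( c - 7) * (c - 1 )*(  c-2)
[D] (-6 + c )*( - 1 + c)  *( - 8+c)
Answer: B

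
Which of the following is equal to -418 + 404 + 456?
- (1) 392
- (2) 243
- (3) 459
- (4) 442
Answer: 4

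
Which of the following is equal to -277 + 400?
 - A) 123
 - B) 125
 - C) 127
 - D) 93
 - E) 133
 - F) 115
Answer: A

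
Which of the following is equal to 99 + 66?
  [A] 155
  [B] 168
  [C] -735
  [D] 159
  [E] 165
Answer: E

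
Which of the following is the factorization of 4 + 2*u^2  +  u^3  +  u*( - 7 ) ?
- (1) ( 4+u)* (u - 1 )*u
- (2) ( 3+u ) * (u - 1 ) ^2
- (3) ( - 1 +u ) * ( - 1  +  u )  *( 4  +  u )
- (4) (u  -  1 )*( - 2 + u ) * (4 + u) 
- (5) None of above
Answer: 3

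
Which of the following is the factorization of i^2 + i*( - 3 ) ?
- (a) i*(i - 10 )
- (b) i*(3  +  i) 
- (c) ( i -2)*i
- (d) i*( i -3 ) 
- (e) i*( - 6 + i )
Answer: d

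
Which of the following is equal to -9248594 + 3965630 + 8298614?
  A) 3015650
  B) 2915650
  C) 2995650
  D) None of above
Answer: A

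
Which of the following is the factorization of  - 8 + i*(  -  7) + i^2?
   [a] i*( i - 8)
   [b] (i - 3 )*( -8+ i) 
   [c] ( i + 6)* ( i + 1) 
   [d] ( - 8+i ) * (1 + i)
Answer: d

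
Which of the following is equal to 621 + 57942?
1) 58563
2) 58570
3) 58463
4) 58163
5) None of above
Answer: 1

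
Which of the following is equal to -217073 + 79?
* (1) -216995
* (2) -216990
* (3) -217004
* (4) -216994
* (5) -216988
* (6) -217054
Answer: 4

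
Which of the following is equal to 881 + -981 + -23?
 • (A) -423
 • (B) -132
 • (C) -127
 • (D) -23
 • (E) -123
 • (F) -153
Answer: E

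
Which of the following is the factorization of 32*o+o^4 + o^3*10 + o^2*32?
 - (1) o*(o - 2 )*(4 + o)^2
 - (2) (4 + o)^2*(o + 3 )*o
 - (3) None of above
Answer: 3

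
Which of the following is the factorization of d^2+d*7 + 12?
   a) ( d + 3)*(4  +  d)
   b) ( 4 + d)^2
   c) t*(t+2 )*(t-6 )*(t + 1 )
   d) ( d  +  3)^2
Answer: a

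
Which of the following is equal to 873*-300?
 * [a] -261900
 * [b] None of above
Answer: a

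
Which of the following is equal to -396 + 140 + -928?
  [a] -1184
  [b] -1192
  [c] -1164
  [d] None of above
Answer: a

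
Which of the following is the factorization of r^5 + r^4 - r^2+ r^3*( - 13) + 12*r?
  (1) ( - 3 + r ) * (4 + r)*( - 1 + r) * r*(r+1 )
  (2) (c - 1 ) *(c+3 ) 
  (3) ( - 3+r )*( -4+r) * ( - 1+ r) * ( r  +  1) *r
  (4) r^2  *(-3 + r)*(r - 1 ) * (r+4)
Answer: 1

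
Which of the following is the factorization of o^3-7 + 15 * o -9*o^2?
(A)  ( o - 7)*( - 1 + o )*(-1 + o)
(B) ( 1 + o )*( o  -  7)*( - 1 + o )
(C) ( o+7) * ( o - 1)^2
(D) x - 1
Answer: A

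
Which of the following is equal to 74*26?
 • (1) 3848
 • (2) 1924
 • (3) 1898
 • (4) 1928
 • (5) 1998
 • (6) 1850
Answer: 2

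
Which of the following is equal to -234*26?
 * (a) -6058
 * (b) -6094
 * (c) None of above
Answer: c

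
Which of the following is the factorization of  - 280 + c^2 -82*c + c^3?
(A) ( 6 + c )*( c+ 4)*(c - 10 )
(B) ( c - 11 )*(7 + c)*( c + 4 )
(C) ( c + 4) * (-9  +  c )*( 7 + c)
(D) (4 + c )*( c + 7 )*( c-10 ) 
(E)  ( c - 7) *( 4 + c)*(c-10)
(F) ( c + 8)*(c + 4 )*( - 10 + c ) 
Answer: D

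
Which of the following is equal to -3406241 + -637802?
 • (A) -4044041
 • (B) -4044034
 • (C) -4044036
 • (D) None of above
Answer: D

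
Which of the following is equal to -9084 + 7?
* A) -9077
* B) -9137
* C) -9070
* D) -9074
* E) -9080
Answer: A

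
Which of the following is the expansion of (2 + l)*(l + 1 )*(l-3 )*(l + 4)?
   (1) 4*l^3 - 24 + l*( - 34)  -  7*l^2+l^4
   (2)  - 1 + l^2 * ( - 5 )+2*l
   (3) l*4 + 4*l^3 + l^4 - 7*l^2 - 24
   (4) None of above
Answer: 1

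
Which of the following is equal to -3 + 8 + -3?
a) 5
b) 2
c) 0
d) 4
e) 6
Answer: b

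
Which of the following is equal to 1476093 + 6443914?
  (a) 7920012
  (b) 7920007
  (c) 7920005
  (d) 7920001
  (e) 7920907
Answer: b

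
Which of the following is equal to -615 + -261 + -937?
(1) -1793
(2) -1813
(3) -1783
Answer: 2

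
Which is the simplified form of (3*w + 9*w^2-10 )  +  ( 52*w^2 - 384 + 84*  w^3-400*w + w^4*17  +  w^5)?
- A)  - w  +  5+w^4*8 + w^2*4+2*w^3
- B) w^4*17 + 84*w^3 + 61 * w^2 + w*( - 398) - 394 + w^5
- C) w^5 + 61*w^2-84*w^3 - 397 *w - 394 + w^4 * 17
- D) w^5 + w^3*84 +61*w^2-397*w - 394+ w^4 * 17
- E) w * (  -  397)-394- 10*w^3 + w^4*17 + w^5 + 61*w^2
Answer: D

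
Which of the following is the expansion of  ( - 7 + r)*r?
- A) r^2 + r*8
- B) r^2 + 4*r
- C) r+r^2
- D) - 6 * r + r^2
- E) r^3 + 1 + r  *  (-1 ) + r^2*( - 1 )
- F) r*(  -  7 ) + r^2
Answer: F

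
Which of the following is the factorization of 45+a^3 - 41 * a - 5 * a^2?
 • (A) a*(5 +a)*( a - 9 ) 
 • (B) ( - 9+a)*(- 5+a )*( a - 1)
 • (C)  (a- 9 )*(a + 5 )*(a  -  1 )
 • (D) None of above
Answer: C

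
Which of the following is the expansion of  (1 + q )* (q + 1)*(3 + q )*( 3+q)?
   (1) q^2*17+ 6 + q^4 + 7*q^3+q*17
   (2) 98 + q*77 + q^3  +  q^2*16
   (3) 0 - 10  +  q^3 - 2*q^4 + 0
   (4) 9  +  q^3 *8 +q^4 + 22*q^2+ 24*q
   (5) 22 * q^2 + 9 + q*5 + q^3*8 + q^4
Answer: 4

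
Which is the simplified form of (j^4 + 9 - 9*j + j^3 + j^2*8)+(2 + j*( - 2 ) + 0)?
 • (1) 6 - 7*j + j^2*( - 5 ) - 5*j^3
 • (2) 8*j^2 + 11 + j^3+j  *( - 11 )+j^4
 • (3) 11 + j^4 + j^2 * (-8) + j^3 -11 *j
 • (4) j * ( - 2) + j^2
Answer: 2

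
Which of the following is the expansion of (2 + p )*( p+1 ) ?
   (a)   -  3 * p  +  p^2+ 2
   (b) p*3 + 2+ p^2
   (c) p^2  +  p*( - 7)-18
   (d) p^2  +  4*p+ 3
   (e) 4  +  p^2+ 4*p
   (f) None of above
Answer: b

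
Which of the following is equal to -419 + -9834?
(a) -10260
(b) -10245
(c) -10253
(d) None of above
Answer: c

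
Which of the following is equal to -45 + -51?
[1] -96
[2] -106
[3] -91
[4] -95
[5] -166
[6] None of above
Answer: 1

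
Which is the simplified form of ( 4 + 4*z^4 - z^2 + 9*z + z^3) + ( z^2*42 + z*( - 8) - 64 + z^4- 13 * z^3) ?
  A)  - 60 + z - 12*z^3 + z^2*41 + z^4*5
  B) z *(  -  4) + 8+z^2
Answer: A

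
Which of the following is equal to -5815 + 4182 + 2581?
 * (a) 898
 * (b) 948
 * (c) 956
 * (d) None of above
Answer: b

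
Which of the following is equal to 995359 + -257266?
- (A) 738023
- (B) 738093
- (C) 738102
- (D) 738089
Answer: B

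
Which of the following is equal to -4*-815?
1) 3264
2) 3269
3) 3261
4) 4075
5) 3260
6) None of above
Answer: 5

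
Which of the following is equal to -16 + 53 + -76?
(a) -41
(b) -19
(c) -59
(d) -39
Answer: d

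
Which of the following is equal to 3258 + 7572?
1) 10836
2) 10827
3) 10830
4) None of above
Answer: 3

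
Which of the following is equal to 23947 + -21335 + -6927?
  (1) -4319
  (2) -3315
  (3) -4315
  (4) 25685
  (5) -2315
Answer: 3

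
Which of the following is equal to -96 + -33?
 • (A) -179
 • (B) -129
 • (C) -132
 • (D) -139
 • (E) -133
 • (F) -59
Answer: B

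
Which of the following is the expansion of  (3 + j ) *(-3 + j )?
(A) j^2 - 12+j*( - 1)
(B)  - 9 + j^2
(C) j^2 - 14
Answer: B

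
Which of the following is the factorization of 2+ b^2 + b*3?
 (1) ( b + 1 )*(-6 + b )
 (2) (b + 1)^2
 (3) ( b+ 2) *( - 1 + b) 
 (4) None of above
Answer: 4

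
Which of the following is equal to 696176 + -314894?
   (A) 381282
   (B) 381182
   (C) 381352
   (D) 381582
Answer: A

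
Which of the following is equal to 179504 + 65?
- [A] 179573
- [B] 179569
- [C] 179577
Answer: B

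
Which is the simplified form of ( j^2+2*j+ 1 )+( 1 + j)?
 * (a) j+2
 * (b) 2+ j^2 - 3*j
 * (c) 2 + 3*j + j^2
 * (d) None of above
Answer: c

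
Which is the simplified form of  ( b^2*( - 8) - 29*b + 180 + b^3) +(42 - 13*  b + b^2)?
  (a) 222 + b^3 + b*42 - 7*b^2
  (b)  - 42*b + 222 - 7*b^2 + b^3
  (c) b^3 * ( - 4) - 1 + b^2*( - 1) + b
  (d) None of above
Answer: b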